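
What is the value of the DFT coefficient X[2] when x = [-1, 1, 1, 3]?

X[2] = Σ(n=0 to 3) x[n] · ω_4^(2n) where ω_4 = e^(-2πi/4)
= (-1)·ω_4^0 + (1)·ω_4^2 + (1)·ω_4^4 + (3)·ω_4^6

X[2] = -4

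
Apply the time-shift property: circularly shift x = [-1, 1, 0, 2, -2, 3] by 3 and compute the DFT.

Time shift by 3: X_shifted[k] = ω_6^(3k) · X[k]
Shifted x = [2, -2, 3, -1, 1, 0]

DFT(x[n-3]) = [3, 0, 3.4641i, 9, -3.4641i, 0]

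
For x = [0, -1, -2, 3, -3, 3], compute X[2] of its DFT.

X[2] = Σ(n=0 to 5) x[n] · ω_6^(2n) where ω_6 = e^(-2πi/6)
= (0)·ω_6^0 + (-1)·ω_6^2 + (-2)·ω_6^4 + (3)·ω_6^6 + (-3)·ω_6^8 + (3)·ω_6^10

X[2] = 4.5000+4.3301i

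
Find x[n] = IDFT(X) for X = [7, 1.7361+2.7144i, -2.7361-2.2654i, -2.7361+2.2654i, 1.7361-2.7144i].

x[n] = (1/5) Σ(k=0 to 4) X[k] · e^(2πikn/5)

Computing each x[n]:
x[0] = 1
x[1] = 2
x[2] = -1
x[3] = 2
x[4] = 3

x = [1, 2, -1, 2, 3]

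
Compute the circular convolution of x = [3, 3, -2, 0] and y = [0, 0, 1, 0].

(x ⊛ y)[n] = Σ(m=0 to 3) x[m] · y[(n-m) mod 4]

Computing each output sample:
(x ⊛ y)[0] = -2
(x ⊛ y)[1] = 0
(x ⊛ y)[2] = 3
(x ⊛ y)[3] = 3

x ⊛ y = [-2, 0, 3, 3]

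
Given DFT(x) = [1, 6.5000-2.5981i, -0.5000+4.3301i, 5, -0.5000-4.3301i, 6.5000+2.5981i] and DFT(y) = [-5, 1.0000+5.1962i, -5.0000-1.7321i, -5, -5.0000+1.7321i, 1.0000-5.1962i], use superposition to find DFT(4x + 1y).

By linearity: DFT(4x + 1y) = 4·DFT(x) + 1·DFT(y)
= 4·[1, 6.5000-2.5981i, -0.5000+4.3301i, 5, -0.5000-4.3301i, 6.5000+2.5981i] + 1·[-5, 1.0000+5.1962i, -5.0000-1.7321i, -5, -5.0000+1.7321i, 1.0000-5.1962i]

Computing element-wise:
Z[0] = 4·(1) + 1·(-5) = -1
Z[1] = 4·(6.5000-2.5981i) + 1·(1.0000+5.1962i) = 27.0000-5.1962i
Z[2] = 4·(-0.5000+4.3301i) + 1·(-5.0000-1.7321i) = -7.0000+15.5883i
Z[3] = 4·(5) + 1·(-5) = 15
Z[4] = 4·(-0.5000-4.3301i) + 1·(-5.0000+1.7321i) = -7.0000-15.5883i
Z[5] = 4·(6.5000+2.5981i) + 1·(1.0000-5.1962i) = 27.0000+5.1962i

DFT(4x + 1y) = 4·X + 1·Y = [-1, 27.0000-5.1962i, -7.0000+15.5883i, 15, -7.0000-15.5883i, 27.0000+5.1962i]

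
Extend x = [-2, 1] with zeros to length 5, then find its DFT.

Original 2-point DFT: [-1, -3]
Zero-padded 5-point DFT provides frequency interpolation.

DFT_5([x, 0, ...]) = [-1, -1.6910-0.9511i, -2.8090-0.5878i, -2.8090+0.5878i, -1.6910+0.9511i]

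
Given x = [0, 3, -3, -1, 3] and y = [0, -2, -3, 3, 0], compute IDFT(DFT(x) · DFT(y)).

(x ⊛ y)[n] = Σ(m=0 to 4) x[m] · y[(n-m) mod 5]

Computing each output sample:
(x ⊛ y)[0] = -12
(x ⊛ y)[1] = -12
(x ⊛ y)[2] = 3
(x ⊛ y)[3] = -3
(x ⊛ y)[4] = 20

x ⊛ y = [-12, -12, 3, -3, 20]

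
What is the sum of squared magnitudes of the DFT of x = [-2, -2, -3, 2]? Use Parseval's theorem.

Parseval: Σ|x[n]|² = (1/N)Σ|X[k]|², so Σ|X[k]|² = N·Σ|x[n]|² = 4·21.0000

Σ|X[k]|² = N·Σ|x[n]|² = 4·21.0000 = 84.0000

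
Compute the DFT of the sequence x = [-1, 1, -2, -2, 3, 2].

X[k] = Σ(n=0 to 5) x[n] · ω_6^(nk)
where ω_6 = e^(-2πi/6)

Computing each X[k]:
X[0] = 1
X[1] = 2.0000+5.1962i
X[2] = -5.0000-3.4641i
X[3] = -1
X[4] = -5.0000+3.4641i
X[5] = 2.0000-5.1962i

X = [1, 2.0000+5.1962i, -5.0000-3.4641i, -1, -5.0000+3.4641i, 2.0000-5.1962i]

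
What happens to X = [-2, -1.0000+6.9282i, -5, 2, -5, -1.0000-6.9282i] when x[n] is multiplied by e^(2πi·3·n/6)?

Modulation property: DFT(ω_6^(-3n)·x[n]) = X[(k-3) mod 6], so circularly shift X by 3 positions.

X[k-3] = [2, -5, -1.0000-6.9282i, -2, -1.0000+6.9282i, -5]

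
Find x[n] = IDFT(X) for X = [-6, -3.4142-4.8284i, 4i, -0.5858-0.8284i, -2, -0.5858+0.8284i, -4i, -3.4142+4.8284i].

x[n] = (1/8) Σ(k=0 to 7) X[k] · e^(2πikn/8)

Computing each x[n]:
x[0] = -2
x[1] = -1
x[2] = 0
x[3] = 2
x[4] = 0
x[5] = -2
x[6] = -2
x[7] = -1

x = [-2, -1, 0, 2, 0, -2, -2, -1]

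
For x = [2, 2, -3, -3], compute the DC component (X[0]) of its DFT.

X[0] = Σ(n=0 to 3) x[n] · ω_4^0 = Σ x[n]
= (2) + (2) + (-3) + (-3)

X[0] = -2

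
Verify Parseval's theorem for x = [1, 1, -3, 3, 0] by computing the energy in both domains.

Time domain:
Σ|x[n]|² = |1|² + |1|² + |-3|² + |3|² + |0|² = 20.0000

Frequency domain:
(1/5)Σ|X[k]|² = (1/5)(|2|² + |1.3090+2.5757i|² + |0.1910-6.2941i|² + |0.1910+6.2941i|² + |1.3090-2.5757i|²) = (1/5)·100.0000 = 20.0000

Both sides agree, confirming Parseval's theorem.

Σ|x[n]|² = (1/N)Σ|X[k]|² = 20.0000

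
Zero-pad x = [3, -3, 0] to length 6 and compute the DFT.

Original 3-point DFT: [0, 4.5000+2.5981i, 4.5000-2.5981i]
Zero-padded 6-point DFT provides frequency interpolation.

DFT_6([x, 0, ...]) = [0, 1.5000+2.5981i, 4.5000+2.5981i, 6, 4.5000-2.5981i, 1.5000-2.5981i]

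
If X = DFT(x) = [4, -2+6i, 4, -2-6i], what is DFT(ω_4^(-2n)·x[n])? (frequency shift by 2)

Modulation property: DFT(ω_4^(-2n)·x[n]) = X[(k-2) mod 4], so circularly shift X by 2 positions.

X[k-2] = [4, -2-6i, 4, -2+6i]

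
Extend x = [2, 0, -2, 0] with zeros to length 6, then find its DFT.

Original 4-point DFT: [0, 4, 0, 4]
Zero-padded 6-point DFT provides frequency interpolation.

DFT_6([x, 0, ...]) = [0, 3.0000+1.7321i, 3.0000-1.7321i, 0, 3.0000+1.7321i, 3.0000-1.7321i]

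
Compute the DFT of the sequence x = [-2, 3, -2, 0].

X[k] = Σ(n=0 to 3) x[n] · ω_4^(nk)
where ω_4 = e^(-2πi/4)

Computing each X[k]:
X[0] = -1
X[1] = -3i
X[2] = -7
X[3] = 3i

X = [-1, -3i, -7, 3i]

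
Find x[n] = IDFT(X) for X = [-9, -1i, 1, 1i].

x[n] = (1/4) Σ(k=0 to 3) X[k] · e^(2πikn/4)

Computing each x[n]:
x[0] = -2
x[1] = -2
x[2] = -2
x[3] = -3

x = [-2, -2, -2, -3]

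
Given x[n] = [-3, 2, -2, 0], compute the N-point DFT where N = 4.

X[k] = Σ(n=0 to 3) x[n] · ω_4^(nk)
where ω_4 = e^(-2πi/4)

Computing each X[k]:
X[0] = -3
X[1] = -1-2i
X[2] = -7
X[3] = -1+2i

X = [-3, -1-2i, -7, -1+2i]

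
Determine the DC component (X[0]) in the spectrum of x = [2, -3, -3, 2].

X[0] = Σ(n=0 to 3) x[n] · ω_4^0 = Σ x[n]
= (2) + (-3) + (-3) + (2)

X[0] = -2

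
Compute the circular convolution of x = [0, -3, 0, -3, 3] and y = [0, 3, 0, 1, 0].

(x ⊛ y)[n] = Σ(m=0 to 4) x[m] · y[(n-m) mod 5]

Computing each output sample:
(x ⊛ y)[0] = 9
(x ⊛ y)[1] = -3
(x ⊛ y)[2] = -6
(x ⊛ y)[3] = 0
(x ⊛ y)[4] = -12

x ⊛ y = [9, -3, -6, 0, -12]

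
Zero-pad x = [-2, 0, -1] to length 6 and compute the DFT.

Original 3-point DFT: [-3, -1.5000-0.8660i, -1.5000+0.8660i]
Zero-padded 6-point DFT provides frequency interpolation.

DFT_6([x, 0, ...]) = [-3, -1.5000+0.8660i, -1.5000-0.8660i, -3, -1.5000+0.8660i, -1.5000-0.8660i]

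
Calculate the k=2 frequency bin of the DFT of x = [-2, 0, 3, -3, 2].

X[2] = Σ(n=0 to 4) x[n] · ω_5^(2n) where ω_5 = e^(-2πi/5)
= (-2)·ω_5^0 + (0)·ω_5^2 + (3)·ω_5^4 + (-3)·ω_5^6 + (2)·ω_5^8

X[2] = -3.6180+6.8819i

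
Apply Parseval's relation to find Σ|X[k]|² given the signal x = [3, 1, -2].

Parseval: Σ|x[n]|² = (1/N)Σ|X[k]|², so Σ|X[k]|² = N·Σ|x[n]|² = 3·14.0000

Σ|X[k]|² = N·Σ|x[n]|² = 3·14.0000 = 42.0000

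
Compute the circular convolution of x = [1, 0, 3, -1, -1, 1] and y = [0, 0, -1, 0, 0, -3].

(x ⊛ y)[n] = Σ(m=0 to 5) x[m] · y[(n-m) mod 6]

Computing each output sample:
(x ⊛ y)[0] = 1
(x ⊛ y)[1] = -10
(x ⊛ y)[2] = 2
(x ⊛ y)[3] = 3
(x ⊛ y)[4] = -6
(x ⊛ y)[5] = -2

x ⊛ y = [1, -10, 2, 3, -6, -2]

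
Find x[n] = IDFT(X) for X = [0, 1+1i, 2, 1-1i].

x[n] = (1/4) Σ(k=0 to 3) X[k] · e^(2πikn/4)

Computing each x[n]:
x[0] = 1
x[1] = -1
x[2] = 0
x[3] = 0

x = [1, -1, 0, 0]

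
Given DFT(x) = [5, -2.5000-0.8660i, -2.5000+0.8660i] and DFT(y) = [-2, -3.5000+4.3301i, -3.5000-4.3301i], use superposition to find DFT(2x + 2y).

By linearity: DFT(2x + 2y) = 2·DFT(x) + 2·DFT(y)
= 2·[5, -2.5000-0.8660i, -2.5000+0.8660i] + 2·[-2, -3.5000+4.3301i, -3.5000-4.3301i]

Computing element-wise:
Z[0] = 2·(5) + 2·(-2) = 6
Z[1] = 2·(-2.5000-0.8660i) + 2·(-3.5000+4.3301i) = -12.0000+6.9282i
Z[2] = 2·(-2.5000+0.8660i) + 2·(-3.5000-4.3301i) = -12.0000-6.9282i

DFT(2x + 2y) = 2·X + 2·Y = [6, -12.0000+6.9282i, -12.0000-6.9282i]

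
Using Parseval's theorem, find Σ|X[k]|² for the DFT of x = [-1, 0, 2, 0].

Parseval: Σ|x[n]|² = (1/N)Σ|X[k]|², so Σ|X[k]|² = N·Σ|x[n]|² = 4·5.0000

Σ|X[k]|² = N·Σ|x[n]|² = 4·5.0000 = 20.0000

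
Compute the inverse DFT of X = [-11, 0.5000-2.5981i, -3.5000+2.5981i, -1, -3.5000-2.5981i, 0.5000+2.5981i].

x[n] = (1/6) Σ(k=0 to 5) X[k] · e^(2πikn/6)

Computing each x[n]:
x[0] = -3
x[1] = -1
x[2] = 0
x[3] = -3
x[4] = -3
x[5] = -1

x = [-3, -1, 0, -3, -3, -1]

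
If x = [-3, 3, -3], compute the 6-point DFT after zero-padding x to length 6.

Original 3-point DFT: [-3, -3.0000-5.1962i, -3.0000+5.1962i]
Zero-padded 6-point DFT provides frequency interpolation.

DFT_6([x, 0, ...]) = [-3, 0, -3.0000-5.1962i, -9, -3.0000+5.1962i, 0]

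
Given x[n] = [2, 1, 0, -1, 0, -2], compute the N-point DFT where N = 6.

X[k] = Σ(n=0 to 5) x[n] · ω_6^(nk)
where ω_6 = e^(-2πi/6)

Computing each X[k]:
X[0] = 0
X[1] = 2.5000-2.5981i
X[2] = 1.5000-2.5981i
X[3] = 4
X[4] = 1.5000+2.5981i
X[5] = 2.5000+2.5981i

X = [0, 2.5000-2.5981i, 1.5000-2.5981i, 4, 1.5000+2.5981i, 2.5000+2.5981i]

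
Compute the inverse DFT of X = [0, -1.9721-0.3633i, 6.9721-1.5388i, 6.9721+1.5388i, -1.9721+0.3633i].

x[n] = (1/5) Σ(k=0 to 4) X[k] · e^(2πikn/5)

Computing each x[n]:
x[0] = 2
x[1] = -2
x[2] = 1
x[3] = 2
x[4] = -3

x = [2, -2, 1, 2, -3]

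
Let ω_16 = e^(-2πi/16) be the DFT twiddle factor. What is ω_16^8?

ω_16^8 = e^(-2πi·8/16)
= cos(-2π·8/16) + i·sin(-2π·8/16)
= cos(-16π/16) + i·sin(-16π/16)

ω_16^8 = cos(-16π/16) + i·sin(-16π/16) = -1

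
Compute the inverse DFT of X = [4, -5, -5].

x[n] = (1/3) Σ(k=0 to 2) X[k] · e^(2πikn/3)

Computing each x[n]:
x[0] = -2
x[1] = 3
x[2] = 3

x = [-2, 3, 3]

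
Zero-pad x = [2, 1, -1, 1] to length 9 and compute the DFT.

Original 4-point DFT: [3, 3, -1, 3]
Zero-padded 9-point DFT provides frequency interpolation.

DFT_9([x, 0, ...]) = [3, 2.0924-0.5240i, 2.6133+0.2232i, 3.0000-1.7321i, -0.2057-1.8508i, -0.2057+1.8508i, 3.0000+1.7321i, 2.6133-0.2232i, 2.0924+0.5240i]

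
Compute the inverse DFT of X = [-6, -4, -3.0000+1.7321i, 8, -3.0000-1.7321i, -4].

x[n] = (1/6) Σ(k=0 to 5) X[k] · e^(2πikn/6)

Computing each x[n]:
x[0] = -2
x[1] = -3
x[2] = 2
x[3] = -2
x[4] = 1
x[5] = -2

x = [-2, -3, 2, -2, 1, -2]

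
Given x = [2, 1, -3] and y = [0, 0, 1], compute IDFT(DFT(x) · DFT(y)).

(x ⊛ y)[n] = Σ(m=0 to 2) x[m] · y[(n-m) mod 3]

Computing each output sample:
(x ⊛ y)[0] = 1
(x ⊛ y)[1] = -3
(x ⊛ y)[2] = 2

x ⊛ y = [1, -3, 2]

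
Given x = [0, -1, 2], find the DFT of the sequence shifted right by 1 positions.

Time shift by 1: X_shifted[k] = ω_3^(1k) · X[k]
Shifted x = [2, 0, -1]

DFT(x[n-1]) = [1, 2.5000-0.8660i, 2.5000+0.8660i]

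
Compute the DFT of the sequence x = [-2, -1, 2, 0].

X[k] = Σ(n=0 to 3) x[n] · ω_4^(nk)
where ω_4 = e^(-2πi/4)

Computing each X[k]:
X[0] = -1
X[1] = -4+1i
X[2] = 1
X[3] = -4-1i

X = [-1, -4+1i, 1, -4-1i]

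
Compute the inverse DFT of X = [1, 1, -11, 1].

x[n] = (1/4) Σ(k=0 to 3) X[k] · e^(2πikn/4)

Computing each x[n]:
x[0] = -2
x[1] = 3
x[2] = -3
x[3] = 3

x = [-2, 3, -3, 3]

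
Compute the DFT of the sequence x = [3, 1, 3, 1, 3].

X[k] = Σ(n=0 to 4) x[n] · ω_5^(nk)
where ω_5 = e^(-2πi/5)

Computing each X[k]:
X[0] = 11
X[1] = 1.0000+0.7265i
X[2] = 1.0000+3.0777i
X[3] = 1.0000-3.0777i
X[4] = 1.0000-0.7265i

X = [11, 1.0000+0.7265i, 1.0000+3.0777i, 1.0000-3.0777i, 1.0000-0.7265i]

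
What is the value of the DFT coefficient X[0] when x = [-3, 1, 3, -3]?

X[0] = Σ(n=0 to 3) x[n] · ω_4^0 = Σ x[n]
= (-3) + (1) + (3) + (-3)

X[0] = -2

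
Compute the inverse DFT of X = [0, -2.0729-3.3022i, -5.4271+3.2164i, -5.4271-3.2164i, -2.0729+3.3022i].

x[n] = (1/5) Σ(k=0 to 4) X[k] · e^(2πikn/5)

Computing each x[n]:
x[0] = -3
x[1] = 2
x[2] = 2
x[3] = -2
x[4] = 1

x = [-3, 2, 2, -2, 1]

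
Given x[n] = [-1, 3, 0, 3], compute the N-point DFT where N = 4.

X[k] = Σ(n=0 to 3) x[n] · ω_4^(nk)
where ω_4 = e^(-2πi/4)

Computing each X[k]:
X[0] = 5
X[1] = -1
X[2] = -7
X[3] = -1

X = [5, -1, -7, -1]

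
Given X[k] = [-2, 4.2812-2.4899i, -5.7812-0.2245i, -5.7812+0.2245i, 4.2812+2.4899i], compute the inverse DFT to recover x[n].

x[n] = (1/5) Σ(k=0 to 4) X[k] · e^(2πikn/5)

Computing each x[n]:
x[0] = -1
x[1] = 3
x[2] = -2
x[3] = -3
x[4] = 1

x = [-1, 3, -2, -3, 1]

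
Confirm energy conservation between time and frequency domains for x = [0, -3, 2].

Time domain:
Σ|x[n]|² = |0|² + |-3|² + |2|² = 13.0000

Frequency domain:
(1/3)Σ|X[k]|² = (1/3)(|-1|² + |0.5000+4.3301i|² + |0.5000-4.3301i|²) = (1/3)·39.0000 = 13.0000

Both sides agree, confirming Parseval's theorem.

Σ|x[n]|² = (1/N)Σ|X[k]|² = 13.0000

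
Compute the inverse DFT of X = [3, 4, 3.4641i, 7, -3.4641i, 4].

x[n] = (1/6) Σ(k=0 to 5) X[k] · e^(2πikn/6)

Computing each x[n]:
x[0] = 3
x[1] = -1
x[2] = 2
x[3] = -2
x[4] = 0
x[5] = 1

x = [3, -1, 2, -2, 0, 1]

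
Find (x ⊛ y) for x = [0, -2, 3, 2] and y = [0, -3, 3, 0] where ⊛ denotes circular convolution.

(x ⊛ y)[n] = Σ(m=0 to 3) x[m] · y[(n-m) mod 4]

Computing each output sample:
(x ⊛ y)[0] = 3
(x ⊛ y)[1] = 6
(x ⊛ y)[2] = 6
(x ⊛ y)[3] = -15

x ⊛ y = [3, 6, 6, -15]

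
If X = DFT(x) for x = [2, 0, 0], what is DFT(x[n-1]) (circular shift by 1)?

Time shift by 1: X_shifted[k] = ω_3^(1k) · X[k]
Shifted x = [0, 2, 0]

DFT(x[n-1]) = [2, -1.0000-1.7321i, -1.0000+1.7321i]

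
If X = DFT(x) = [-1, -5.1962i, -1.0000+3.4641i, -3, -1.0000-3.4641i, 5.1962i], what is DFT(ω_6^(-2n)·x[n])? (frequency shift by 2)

Modulation property: DFT(ω_6^(-2n)·x[n]) = X[(k-2) mod 6], so circularly shift X by 2 positions.

X[k-2] = [-1.0000-3.4641i, 5.1962i, -1, -5.1962i, -1.0000+3.4641i, -3]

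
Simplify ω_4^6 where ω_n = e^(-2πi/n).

Since ω_4^4 = 1, powers reduce modulo 4.
6 mod 4 = 2
So ω_4^6 = ω_4^2 = e^(-2πi·2/4)

ω_4^6 = ω_4^2 = -1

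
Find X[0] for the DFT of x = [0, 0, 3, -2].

X[0] = Σ(n=0 to 3) x[n] · ω_4^0 = Σ x[n]
= (0) + (0) + (3) + (-2)

X[0] = 1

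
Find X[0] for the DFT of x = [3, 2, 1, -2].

X[0] = Σ(n=0 to 3) x[n] · ω_4^0 = Σ x[n]
= (3) + (2) + (1) + (-2)

X[0] = 4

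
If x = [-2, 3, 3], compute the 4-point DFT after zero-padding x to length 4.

Original 3-point DFT: [4, -5, -5]
Zero-padded 4-point DFT provides frequency interpolation.

DFT_4([x, 0, ...]) = [4, -5-3i, -2, -5+3i]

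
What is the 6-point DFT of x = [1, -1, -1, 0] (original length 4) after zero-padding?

Original 4-point DFT: [-1, 2+1i, 1, 2-1i]
Zero-padded 6-point DFT provides frequency interpolation.

DFT_6([x, 0, ...]) = [-1, 1.0000+1.7321i, 2, 1, 2, 1.0000-1.7321i]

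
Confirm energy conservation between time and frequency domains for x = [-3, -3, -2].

Time domain:
Σ|x[n]|² = |-3|² + |-3|² + |-2|² = 22.0000

Frequency domain:
(1/3)Σ|X[k]|² = (1/3)(|-8|² + |-0.5000+0.8660i|² + |-0.5000-0.8660i|²) = (1/3)·66.0000 = 22.0000

Both sides agree, confirming Parseval's theorem.

Σ|x[n]|² = (1/N)Σ|X[k]|² = 22.0000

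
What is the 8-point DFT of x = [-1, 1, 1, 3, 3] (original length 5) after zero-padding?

Original 5-point DFT: [7, -3.0000+3.0777i, -3.0000-0.7265i, -3.0000+0.7265i, -3.0000-3.0777i]
Zero-padded 8-point DFT provides frequency interpolation.

DFT_8([x, 0, ...]) = [7, -5.4142-3.8284i, 1+2i, -2.5858-1.8284i, -1, -2.5858+1.8284i, 1-2i, -5.4142+3.8284i]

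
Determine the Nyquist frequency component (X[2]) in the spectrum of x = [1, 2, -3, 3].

X[2] = Σ(n=0 to 3) x[n] · ω_4^(2n) where ω_4 = e^(-2πi/4)
= (1)·ω_4^0 + (2)·ω_4^2 + (-3)·ω_4^4 + (3)·ω_4^6

X[2] = -7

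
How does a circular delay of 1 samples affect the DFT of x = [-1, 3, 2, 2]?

Time shift by 1: X_shifted[k] = ω_4^(1k) · X[k]
Shifted x = [2, -1, 3, 2]

DFT(x[n-1]) = [6, -1+3i, 4, -1-3i]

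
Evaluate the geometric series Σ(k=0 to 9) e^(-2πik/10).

Sum of all nth roots of unity equals 0 for n > 1 (geometric series with r ≠ 1).

0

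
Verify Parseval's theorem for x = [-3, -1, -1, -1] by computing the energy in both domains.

Time domain:
Σ|x[n]|² = |-3|² + |-1|² + |-1|² + |-1|² = 12.0000

Frequency domain:
(1/4)Σ|X[k]|² = (1/4)(|-6|² + |-2|² + |-2|² + |-2|²) = (1/4)·48.0000 = 12.0000

Both sides agree, confirming Parseval's theorem.

Σ|x[n]|² = (1/N)Σ|X[k]|² = 12.0000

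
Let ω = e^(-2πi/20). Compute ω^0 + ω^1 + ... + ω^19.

Sum of all nth roots of unity equals 0 for n > 1 (geometric series with r ≠ 1).

0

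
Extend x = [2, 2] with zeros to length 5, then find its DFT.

Original 2-point DFT: [4, 0]
Zero-padded 5-point DFT provides frequency interpolation.

DFT_5([x, 0, ...]) = [4, 2.6180-1.9021i, 0.3820-1.1756i, 0.3820+1.1756i, 2.6180+1.9021i]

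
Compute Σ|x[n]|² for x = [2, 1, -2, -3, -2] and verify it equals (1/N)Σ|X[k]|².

Time domain:
Σ|x[n]|² = |2|² + |1|² + |-2|² + |-3|² + |-2|² = 22.0000

Frequency domain:
(1/5)Σ|X[k]|² = (1/5)(|-4|² + |5.7361-3.4410i|² + |1.2639-0.8123i|² + |1.2639+0.8123i|² + |5.7361+3.4410i|²) = (1/5)·110.0000 = 22.0000

Both sides agree, confirming Parseval's theorem.

Σ|x[n]|² = (1/N)Σ|X[k]|² = 22.0000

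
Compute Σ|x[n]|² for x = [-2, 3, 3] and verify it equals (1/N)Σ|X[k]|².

Time domain:
Σ|x[n]|² = |-2|² + |3|² + |3|² = 22.0000

Frequency domain:
(1/3)Σ|X[k]|² = (1/3)(|4|² + |-5|² + |-5|²) = (1/3)·66.0000 = 22.0000

Both sides agree, confirming Parseval's theorem.

Σ|x[n]|² = (1/N)Σ|X[k]|² = 22.0000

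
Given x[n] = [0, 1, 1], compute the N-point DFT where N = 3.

X[k] = Σ(n=0 to 2) x[n] · ω_3^(nk)
where ω_3 = e^(-2πi/3)

Computing each X[k]:
X[0] = 2
X[1] = -1
X[2] = -1

X = [2, -1, -1]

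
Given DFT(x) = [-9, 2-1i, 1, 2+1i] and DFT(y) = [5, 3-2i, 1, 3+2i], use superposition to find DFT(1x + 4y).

By linearity: DFT(1x + 4y) = 1·DFT(x) + 4·DFT(y)
= 1·[-9, 2-1i, 1, 2+1i] + 4·[5, 3-2i, 1, 3+2i]

Computing element-wise:
Z[0] = 1·(-9) + 4·(5) = 11
Z[1] = 1·(2-1i) + 4·(3-2i) = 14-9i
Z[2] = 1·(1) + 4·(1) = 5
Z[3] = 1·(2+1i) + 4·(3+2i) = 14+9i

DFT(1x + 4y) = 1·X + 4·Y = [11, 14-9i, 5, 14+9i]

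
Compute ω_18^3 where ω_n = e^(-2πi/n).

ω_18^3 = e^(-2πi·3/18)
= cos(-2π·3/18) + i·sin(-2π·3/18)
= cos(-6π/18) + i·sin(-6π/18)

ω_18^3 = cos(-6π/18) + i·sin(-6π/18) = 0.5000-0.8660i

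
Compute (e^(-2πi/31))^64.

Since ω_31^31 = 1, powers reduce modulo 31.
64 mod 31 = 2
So ω_31^64 = ω_31^2 = e^(-2πi·2/31)

ω_31^64 = ω_31^2 = 0.9190-0.3944i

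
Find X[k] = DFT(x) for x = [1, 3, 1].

X[k] = Σ(n=0 to 2) x[n] · ω_3^(nk)
where ω_3 = e^(-2πi/3)

Computing each X[k]:
X[0] = 5
X[1] = -1.0000-1.7321i
X[2] = -1.0000+1.7321i

X = [5, -1.0000-1.7321i, -1.0000+1.7321i]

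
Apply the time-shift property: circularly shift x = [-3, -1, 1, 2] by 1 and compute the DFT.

Time shift by 1: X_shifted[k] = ω_4^(1k) · X[k]
Shifted x = [2, -3, -1, 1]

DFT(x[n-1]) = [-1, 3+4i, 3, 3-4i]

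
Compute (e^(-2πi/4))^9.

Since ω_4^4 = 1, powers reduce modulo 4.
9 mod 4 = 1
So ω_4^9 = ω_4^1 = e^(-2πi·1/4)

ω_4^9 = ω_4^1 = -1i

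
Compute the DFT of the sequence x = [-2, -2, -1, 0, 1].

X[k] = Σ(n=0 to 4) x[n] · ω_5^(nk)
where ω_5 = e^(-2πi/5)

Computing each X[k]:
X[0] = -4
X[1] = -1.5000+3.4410i
X[2] = -1.5000+0.8123i
X[3] = -1.5000-0.8123i
X[4] = -1.5000-3.4410i

X = [-4, -1.5000+3.4410i, -1.5000+0.8123i, -1.5000-0.8123i, -1.5000-3.4410i]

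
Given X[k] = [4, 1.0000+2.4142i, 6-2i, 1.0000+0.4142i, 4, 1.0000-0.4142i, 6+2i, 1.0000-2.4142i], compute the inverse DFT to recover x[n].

x[n] = (1/8) Σ(k=0 to 7) X[k] · e^(2πikn/8)

Computing each x[n]:
x[0] = 3
x[1] = 0
x[2] = -1
x[3] = -1
x[4] = 2
x[5] = 1
x[6] = 0
x[7] = 0

x = [3, 0, -1, -1, 2, 1, 0, 0]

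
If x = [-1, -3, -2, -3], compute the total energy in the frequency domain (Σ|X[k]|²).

Parseval: Σ|x[n]|² = (1/N)Σ|X[k]|², so Σ|X[k]|² = N·Σ|x[n]|² = 4·23.0000

Σ|X[k]|² = N·Σ|x[n]|² = 4·23.0000 = 92.0000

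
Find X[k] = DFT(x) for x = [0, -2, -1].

X[k] = Σ(n=0 to 2) x[n] · ω_3^(nk)
where ω_3 = e^(-2πi/3)

Computing each X[k]:
X[0] = -3
X[1] = 1.5000+0.8660i
X[2] = 1.5000-0.8660i

X = [-3, 1.5000+0.8660i, 1.5000-0.8660i]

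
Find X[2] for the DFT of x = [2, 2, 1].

X[2] = Σ(n=0 to 2) x[n] · ω_3^(2n) where ω_3 = e^(-2πi/3)
= (2)·ω_3^0 + (2)·ω_3^2 + (1)·ω_3^4

X[2] = 0.5000+0.8660i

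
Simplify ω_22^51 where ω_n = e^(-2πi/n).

Since ω_22^22 = 1, powers reduce modulo 22.
51 mod 22 = 7
So ω_22^51 = ω_22^7 = e^(-2πi·7/22)

ω_22^51 = ω_22^7 = -0.4154-0.9096i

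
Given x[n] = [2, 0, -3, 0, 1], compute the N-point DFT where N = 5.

X[k] = Σ(n=0 to 4) x[n] · ω_5^(nk)
where ω_5 = e^(-2πi/5)

Computing each X[k]:
X[0] = 0
X[1] = 4.7361+2.7144i
X[2] = 0.2639-2.2654i
X[3] = 0.2639+2.2654i
X[4] = 4.7361-2.7144i

X = [0, 4.7361+2.7144i, 0.2639-2.2654i, 0.2639+2.2654i, 4.7361-2.7144i]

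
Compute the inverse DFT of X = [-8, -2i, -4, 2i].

x[n] = (1/4) Σ(k=0 to 3) X[k] · e^(2πikn/4)

Computing each x[n]:
x[0] = -3
x[1] = 0
x[2] = -3
x[3] = -2

x = [-3, 0, -3, -2]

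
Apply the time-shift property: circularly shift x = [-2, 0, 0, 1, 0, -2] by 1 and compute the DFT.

Time shift by 1: X_shifted[k] = ω_6^(1k) · X[k]
Shifted x = [-2, -2, 0, 0, 1, 0]

DFT(x[n-1]) = [-3, -3.5000+2.5981i, -1.5000+0.8660i, 1, -1.5000-0.8660i, -3.5000-2.5981i]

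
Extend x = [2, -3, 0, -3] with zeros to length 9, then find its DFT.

Original 4-point DFT: [-4, 2, 8, 2]
Zero-padded 9-point DFT provides frequency interpolation.

DFT_9([x, 0, ...]) = [-4, 1.2019+4.5264i, 2.9791+0.3563i, 0.5000+2.5981i, 6.3191+3.6241i, 6.3191-3.6241i, 0.5000-2.5981i, 2.9791-0.3563i, 1.2019-4.5264i]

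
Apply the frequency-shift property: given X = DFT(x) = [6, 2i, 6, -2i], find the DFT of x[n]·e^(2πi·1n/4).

Modulation property: DFT(ω_4^(-1n)·x[n]) = X[(k-1) mod 4], so circularly shift X by 1 positions.

X[k-1] = [-2i, 6, 2i, 6]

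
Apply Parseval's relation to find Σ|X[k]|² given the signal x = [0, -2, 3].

Parseval: Σ|x[n]|² = (1/N)Σ|X[k]|², so Σ|X[k]|² = N·Σ|x[n]|² = 3·13.0000

Σ|X[k]|² = N·Σ|x[n]|² = 3·13.0000 = 39.0000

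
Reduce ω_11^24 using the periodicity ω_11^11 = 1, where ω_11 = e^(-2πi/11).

Since ω_11^11 = 1, powers reduce modulo 11.
24 mod 11 = 2
So ω_11^24 = ω_11^2 = e^(-2πi·2/11)

ω_11^24 = ω_11^2 = 0.4154-0.9096i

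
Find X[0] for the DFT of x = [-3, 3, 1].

X[0] = Σ(n=0 to 2) x[n] · ω_3^0 = Σ x[n]
= (-3) + (3) + (1)

X[0] = 1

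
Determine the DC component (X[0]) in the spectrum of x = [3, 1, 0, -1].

X[0] = Σ(n=0 to 3) x[n] · ω_4^0 = Σ x[n]
= (3) + (1) + (0) + (-1)

X[0] = 3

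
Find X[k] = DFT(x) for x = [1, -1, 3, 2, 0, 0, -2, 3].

X[k] = Σ(n=0 to 7) x[n] · ω_8^(nk)
where ω_8 = e^(-2πi/8)

Computing each X[k]:
X[0] = 6
X[1] = 1.0000-3.5858i
X[2] = 6i
X[3] = 1.0000+6.4142i
X[4] = -2
X[5] = 1.0000-6.4142i
X[6] = -6i
X[7] = 1.0000+3.5858i

X = [6, 1.0000-3.5858i, 6i, 1.0000+6.4142i, -2, 1.0000-6.4142i, -6i, 1.0000+3.5858i]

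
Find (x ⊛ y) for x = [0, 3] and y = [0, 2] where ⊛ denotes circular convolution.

(x ⊛ y)[n] = Σ(m=0 to 1) x[m] · y[(n-m) mod 2]

Computing each output sample:
(x ⊛ y)[0] = 6
(x ⊛ y)[1] = 0

x ⊛ y = [6, 0]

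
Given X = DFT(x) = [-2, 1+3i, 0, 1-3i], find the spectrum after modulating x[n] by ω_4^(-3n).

Modulation property: DFT(ω_4^(-3n)·x[n]) = X[(k-3) mod 4], so circularly shift X by 3 positions.

X[k-3] = [1+3i, 0, 1-3i, -2]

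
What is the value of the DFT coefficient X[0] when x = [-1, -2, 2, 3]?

X[0] = Σ(n=0 to 3) x[n] · ω_4^0 = Σ x[n]
= (-1) + (-2) + (2) + (3)

X[0] = 2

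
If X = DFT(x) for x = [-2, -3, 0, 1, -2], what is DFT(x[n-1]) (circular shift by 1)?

Time shift by 1: X_shifted[k] = ω_5^(1k) · X[k]
Shifted x = [-2, -2, -3, 0, 1]

DFT(x[n-1]) = [-6, 0.1180+4.6165i, -2.1180-1.0898i, -2.1180+1.0898i, 0.1180-4.6165i]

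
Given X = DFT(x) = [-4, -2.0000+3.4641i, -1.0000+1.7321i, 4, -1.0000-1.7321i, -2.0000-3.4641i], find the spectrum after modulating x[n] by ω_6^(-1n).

Modulation property: DFT(ω_6^(-1n)·x[n]) = X[(k-1) mod 6], so circularly shift X by 1 positions.

X[k-1] = [-2.0000-3.4641i, -4, -2.0000+3.4641i, -1.0000+1.7321i, 4, -1.0000-1.7321i]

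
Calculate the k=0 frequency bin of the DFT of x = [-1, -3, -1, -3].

X[0] = Σ(n=0 to 3) x[n] · ω_4^0 = Σ x[n]
= (-1) + (-3) + (-1) + (-3)

X[0] = -8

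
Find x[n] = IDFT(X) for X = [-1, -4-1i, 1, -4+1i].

x[n] = (1/4) Σ(k=0 to 3) X[k] · e^(2πikn/4)

Computing each x[n]:
x[0] = -2
x[1] = 0
x[2] = 2
x[3] = -1

x = [-2, 0, 2, -1]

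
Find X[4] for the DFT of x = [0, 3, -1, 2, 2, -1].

X[4] = Σ(n=0 to 5) x[n] · ω_6^(4n) where ω_6 = e^(-2πi/6)
= (0)·ω_6^0 + (3)·ω_6^4 + (-1)·ω_6^8 + (2)·ω_6^12 + (2)·ω_6^16 + (-1)·ω_6^20

X[4] = 0.5000+6.0622i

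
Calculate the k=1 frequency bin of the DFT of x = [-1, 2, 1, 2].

X[1] = Σ(n=0 to 3) x[n] · ω_4^(1n) where ω_4 = e^(-2πi/4)
= (-1)·ω_4^0 + (2)·ω_4^1 + (1)·ω_4^2 + (2)·ω_4^3

X[1] = -2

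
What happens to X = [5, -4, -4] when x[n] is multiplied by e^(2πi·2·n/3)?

Modulation property: DFT(ω_3^(-2n)·x[n]) = X[(k-2) mod 3], so circularly shift X by 2 positions.

X[k-2] = [-4, -4, 5]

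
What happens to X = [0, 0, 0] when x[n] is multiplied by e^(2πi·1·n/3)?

Modulation property: DFT(ω_3^(-1n)·x[n]) = X[(k-1) mod 3], so circularly shift X by 1 positions.

X[k-1] = [0, 0, 0]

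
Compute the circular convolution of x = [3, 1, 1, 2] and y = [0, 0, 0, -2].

(x ⊛ y)[n] = Σ(m=0 to 3) x[m] · y[(n-m) mod 4]

Computing each output sample:
(x ⊛ y)[0] = -2
(x ⊛ y)[1] = -2
(x ⊛ y)[2] = -4
(x ⊛ y)[3] = -6

x ⊛ y = [-2, -2, -4, -6]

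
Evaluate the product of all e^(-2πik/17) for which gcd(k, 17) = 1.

The primitive 17th roots of unity are ω_17^k for k coprime to 17: k ∈ {1, 2, 3, 4, 5, 6, 7, 8, 9, 10, 11, 12, 13, 14, 15, 16}
Their product equals the constant term of the cyclotomic polynomial Φ_17(x) up to sign.
For n ≥ 3, the product of all primitive nth roots of unity is 1. (For n=1 it is 1; for n=2 it is -1.)

1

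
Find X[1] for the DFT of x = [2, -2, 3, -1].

X[1] = Σ(n=0 to 3) x[n] · ω_4^(1n) where ω_4 = e^(-2πi/4)
= (2)·ω_4^0 + (-2)·ω_4^1 + (3)·ω_4^2 + (-1)·ω_4^3

X[1] = -1+1i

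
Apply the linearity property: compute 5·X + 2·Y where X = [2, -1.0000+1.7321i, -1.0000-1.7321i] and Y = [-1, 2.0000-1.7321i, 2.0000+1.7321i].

By linearity: DFT(5x + 2y) = 5·DFT(x) + 2·DFT(y)
= 5·[2, -1.0000+1.7321i, -1.0000-1.7321i] + 2·[-1, 2.0000-1.7321i, 2.0000+1.7321i]

Computing element-wise:
Z[0] = 5·(2) + 2·(-1) = 8
Z[1] = 5·(-1.0000+1.7321i) + 2·(2.0000-1.7321i) = -1.0000+5.1963i
Z[2] = 5·(-1.0000-1.7321i) + 2·(2.0000+1.7321i) = -1.0000-5.1963i

DFT(5x + 2y) = 5·X + 2·Y = [8, -1.0000+5.1963i, -1.0000-5.1963i]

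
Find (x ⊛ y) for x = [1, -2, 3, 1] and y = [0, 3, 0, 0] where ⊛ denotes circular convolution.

(x ⊛ y)[n] = Σ(m=0 to 3) x[m] · y[(n-m) mod 4]

Computing each output sample:
(x ⊛ y)[0] = 3
(x ⊛ y)[1] = 3
(x ⊛ y)[2] = -6
(x ⊛ y)[3] = 9

x ⊛ y = [3, 3, -6, 9]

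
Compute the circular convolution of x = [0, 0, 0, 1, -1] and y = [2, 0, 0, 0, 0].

(x ⊛ y)[n] = Σ(m=0 to 4) x[m] · y[(n-m) mod 5]

Computing each output sample:
(x ⊛ y)[0] = 0
(x ⊛ y)[1] = 0
(x ⊛ y)[2] = 0
(x ⊛ y)[3] = 2
(x ⊛ y)[4] = -2

x ⊛ y = [0, 0, 0, 2, -2]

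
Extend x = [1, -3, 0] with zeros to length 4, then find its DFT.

Original 3-point DFT: [-2, 2.5000+2.5981i, 2.5000-2.5981i]
Zero-padded 4-point DFT provides frequency interpolation.

DFT_4([x, 0, ...]) = [-2, 1+3i, 4, 1-3i]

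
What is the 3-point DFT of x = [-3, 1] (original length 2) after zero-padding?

Original 2-point DFT: [-2, -4]
Zero-padded 3-point DFT provides frequency interpolation.

DFT_3([x, 0, ...]) = [-2, -3.5000-0.8660i, -3.5000+0.8660i]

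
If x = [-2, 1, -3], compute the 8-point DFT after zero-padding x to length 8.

Original 3-point DFT: [-4, -1.0000-3.4641i, -1.0000+3.4641i]
Zero-padded 8-point DFT provides frequency interpolation.

DFT_8([x, 0, ...]) = [-4, -1.2929+2.2929i, 1-1i, -2.7071-3.7071i, -6, -2.7071+3.7071i, 1+1i, -1.2929-2.2929i]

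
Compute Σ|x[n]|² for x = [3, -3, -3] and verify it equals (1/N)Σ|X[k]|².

Time domain:
Σ|x[n]|² = |3|² + |-3|² + |-3|² = 27.0000

Frequency domain:
(1/3)Σ|X[k]|² = (1/3)(|-3|² + |6|² + |6|²) = (1/3)·81.0000 = 27.0000

Both sides agree, confirming Parseval's theorem.

Σ|x[n]|² = (1/N)Σ|X[k]|² = 27.0000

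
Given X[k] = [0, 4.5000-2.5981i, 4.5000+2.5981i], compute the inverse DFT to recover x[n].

x[n] = (1/3) Σ(k=0 to 2) X[k] · e^(2πikn/3)

Computing each x[n]:
x[0] = 3
x[1] = 0
x[2] = -3

x = [3, 0, -3]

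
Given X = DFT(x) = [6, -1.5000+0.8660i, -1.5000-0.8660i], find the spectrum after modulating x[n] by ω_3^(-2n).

Modulation property: DFT(ω_3^(-2n)·x[n]) = X[(k-2) mod 3], so circularly shift X by 2 positions.

X[k-2] = [-1.5000+0.8660i, -1.5000-0.8660i, 6]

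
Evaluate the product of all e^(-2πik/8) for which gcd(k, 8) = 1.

The primitive 8th roots of unity are ω_8^k for k coprime to 8: k ∈ {1, 3, 5, 7}
Their product equals the constant term of the cyclotomic polynomial Φ_8(x) up to sign.
For n ≥ 3, the product of all primitive nth roots of unity is 1. (For n=1 it is 1; for n=2 it is -1.)

1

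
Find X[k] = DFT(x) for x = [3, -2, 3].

X[k] = Σ(n=0 to 2) x[n] · ω_3^(nk)
where ω_3 = e^(-2πi/3)

Computing each X[k]:
X[0] = 4
X[1] = 2.5000+4.3301i
X[2] = 2.5000-4.3301i

X = [4, 2.5000+4.3301i, 2.5000-4.3301i]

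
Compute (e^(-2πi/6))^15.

Since ω_6^6 = 1, powers reduce modulo 6.
15 mod 6 = 3
So ω_6^15 = ω_6^3 = e^(-2πi·3/6)

ω_6^15 = ω_6^3 = -1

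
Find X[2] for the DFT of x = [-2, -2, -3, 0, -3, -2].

X[2] = Σ(n=0 to 5) x[n] · ω_6^(2n) where ω_6 = e^(-2πi/6)
= (-2)·ω_6^0 + (-2)·ω_6^2 + (-3)·ω_6^4 + (0)·ω_6^6 + (-3)·ω_6^8 + (-2)·ω_6^10

X[2] = 3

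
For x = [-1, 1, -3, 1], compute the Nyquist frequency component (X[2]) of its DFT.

X[2] = Σ(n=0 to 3) x[n] · ω_4^(2n) where ω_4 = e^(-2πi/4)
= (-1)·ω_4^0 + (1)·ω_4^2 + (-3)·ω_4^4 + (1)·ω_4^6

X[2] = -6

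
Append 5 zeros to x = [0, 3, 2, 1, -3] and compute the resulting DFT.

Original 5-point DFT: [3, -2.4271-6.2941i, 0.9271-2.5757i, 0.9271+2.5757i, -2.4271+6.2941i]
Zero-padded 10-point DFT provides frequency interpolation.

DFT_10([x, 0, ...]) = [3, 5.1631-2.8532i, -2.4271-6.2941i, -2.6631+1.7634i, 0.9271-2.5757i, -5, 0.9271+2.5757i, -2.6631-1.7634i, -2.4271+6.2941i, 5.1631+2.8532i]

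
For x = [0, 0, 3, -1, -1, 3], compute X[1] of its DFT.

X[1] = Σ(n=0 to 5) x[n] · ω_6^(1n) where ω_6 = e^(-2πi/6)
= (0)·ω_6^0 + (0)·ω_6^1 + (3)·ω_6^2 + (-1)·ω_6^3 + (-1)·ω_6^4 + (3)·ω_6^5

X[1] = 1.5000-0.8660i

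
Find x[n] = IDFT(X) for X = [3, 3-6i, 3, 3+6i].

x[n] = (1/4) Σ(k=0 to 3) X[k] · e^(2πikn/4)

Computing each x[n]:
x[0] = 3
x[1] = 3
x[2] = 0
x[3] = -3

x = [3, 3, 0, -3]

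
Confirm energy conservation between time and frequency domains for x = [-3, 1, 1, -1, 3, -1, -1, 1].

Time domain:
Σ|x[n]|² = |-3|² + |1|² + |1|² + |-1|² + |3|² + |-1|² + |-1|² + |1|² = 24.0000

Frequency domain:
(1/8)Σ|X[k]|² = (1/8)(|0|² + |-3.1716-2.0000i|² + |0|² + |-8.8284+2.0000i|² + |0|² + |-8.8284-2.0000i|² + |0|² + |-3.1716+2.0000i|²) = (1/8)·192.0000 = 24.0000

Both sides agree, confirming Parseval's theorem.

Σ|x[n]|² = (1/N)Σ|X[k]|² = 24.0000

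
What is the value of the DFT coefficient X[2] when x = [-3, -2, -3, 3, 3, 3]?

X[2] = Σ(n=0 to 5) x[n] · ω_6^(2n) where ω_6 = e^(-2πi/6)
= (-3)·ω_6^0 + (-2)·ω_6^2 + (-3)·ω_6^4 + (3)·ω_6^6 + (3)·ω_6^8 + (3)·ω_6^10

X[2] = -0.5000-0.8660i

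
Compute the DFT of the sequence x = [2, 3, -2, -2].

X[k] = Σ(n=0 to 3) x[n] · ω_4^(nk)
where ω_4 = e^(-2πi/4)

Computing each X[k]:
X[0] = 1
X[1] = 4-5i
X[2] = -1
X[3] = 4+5i

X = [1, 4-5i, -1, 4+5i]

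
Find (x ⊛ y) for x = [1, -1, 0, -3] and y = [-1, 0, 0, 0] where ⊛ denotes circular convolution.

(x ⊛ y)[n] = Σ(m=0 to 3) x[m] · y[(n-m) mod 4]

Computing each output sample:
(x ⊛ y)[0] = -1
(x ⊛ y)[1] = 1
(x ⊛ y)[2] = 0
(x ⊛ y)[3] = 3

x ⊛ y = [-1, 1, 0, 3]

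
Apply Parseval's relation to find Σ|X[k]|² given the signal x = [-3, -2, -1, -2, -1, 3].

Parseval: Σ|x[n]|² = (1/N)Σ|X[k]|², so Σ|X[k]|² = N·Σ|x[n]|² = 6·28.0000

Σ|X[k]|² = N·Σ|x[n]|² = 6·28.0000 = 168.0000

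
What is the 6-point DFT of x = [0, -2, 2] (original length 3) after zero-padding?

Original 3-point DFT: [0, 3.4641i, -3.4641i]
Zero-padded 6-point DFT provides frequency interpolation.

DFT_6([x, 0, ...]) = [0, -2, 3.4641i, 4, -3.4641i, -2]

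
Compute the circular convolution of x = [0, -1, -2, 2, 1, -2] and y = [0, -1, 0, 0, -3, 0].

(x ⊛ y)[n] = Σ(m=0 to 5) x[m] · y[(n-m) mod 6]

Computing each output sample:
(x ⊛ y)[0] = 8
(x ⊛ y)[1] = -6
(x ⊛ y)[2] = -2
(x ⊛ y)[3] = 8
(x ⊛ y)[4] = -2
(x ⊛ y)[5] = 2

x ⊛ y = [8, -6, -2, 8, -2, 2]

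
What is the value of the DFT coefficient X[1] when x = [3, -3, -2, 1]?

X[1] = Σ(n=0 to 3) x[n] · ω_4^(1n) where ω_4 = e^(-2πi/4)
= (3)·ω_4^0 + (-3)·ω_4^1 + (-2)·ω_4^2 + (1)·ω_4^3

X[1] = 5+4i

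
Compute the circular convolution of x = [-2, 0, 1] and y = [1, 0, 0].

(x ⊛ y)[n] = Σ(m=0 to 2) x[m] · y[(n-m) mod 3]

Computing each output sample:
(x ⊛ y)[0] = -2
(x ⊛ y)[1] = 0
(x ⊛ y)[2] = 1

x ⊛ y = [-2, 0, 1]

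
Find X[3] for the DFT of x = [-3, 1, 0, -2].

X[3] = Σ(n=0 to 3) x[n] · ω_4^(3n) where ω_4 = e^(-2πi/4)
= (-3)·ω_4^0 + (1)·ω_4^3 + (0)·ω_4^6 + (-2)·ω_4^9

X[3] = -3+3i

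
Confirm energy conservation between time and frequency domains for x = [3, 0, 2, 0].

Time domain:
Σ|x[n]|² = |3|² + |0|² + |2|² + |0|² = 13.0000

Frequency domain:
(1/4)Σ|X[k]|² = (1/4)(|5|² + |1|² + |5|² + |1|²) = (1/4)·52.0000 = 13.0000

Both sides agree, confirming Parseval's theorem.

Σ|x[n]|² = (1/N)Σ|X[k]|² = 13.0000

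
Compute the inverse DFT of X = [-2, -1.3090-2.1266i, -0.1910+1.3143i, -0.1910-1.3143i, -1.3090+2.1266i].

x[n] = (1/5) Σ(k=0 to 4) X[k] · e^(2πikn/5)

Computing each x[n]:
x[0] = -1
x[1] = 0
x[2] = 1
x[3] = -1
x[4] = -1

x = [-1, 0, 1, -1, -1]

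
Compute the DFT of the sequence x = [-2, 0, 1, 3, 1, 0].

X[k] = Σ(n=0 to 5) x[n] · ω_6^(nk)
where ω_6 = e^(-2πi/6)

Computing each X[k]:
X[0] = 3
X[1] = -6
X[2] = 0
X[3] = -3
X[4] = 0
X[5] = -6

X = [3, -6, 0, -3, 0, -6]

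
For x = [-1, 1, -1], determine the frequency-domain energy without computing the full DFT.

Parseval: Σ|x[n]|² = (1/N)Σ|X[k]|², so Σ|X[k]|² = N·Σ|x[n]|² = 3·3.0000

Σ|X[k]|² = N·Σ|x[n]|² = 3·3.0000 = 9.0000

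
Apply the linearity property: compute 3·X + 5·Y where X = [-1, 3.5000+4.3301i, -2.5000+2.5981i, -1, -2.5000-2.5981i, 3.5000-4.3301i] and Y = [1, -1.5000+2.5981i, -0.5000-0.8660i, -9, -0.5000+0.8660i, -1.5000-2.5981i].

By linearity: DFT(3x + 5y) = 3·DFT(x) + 5·DFT(y)
= 3·[-1, 3.5000+4.3301i, -2.5000+2.5981i, -1, -2.5000-2.5981i, 3.5000-4.3301i] + 5·[1, -1.5000+2.5981i, -0.5000-0.8660i, -9, -0.5000+0.8660i, -1.5000-2.5981i]

Computing element-wise:
Z[0] = 3·(-1) + 5·(1) = 2
Z[1] = 3·(3.5000+4.3301i) + 5·(-1.5000+2.5981i) = 3.0000+25.9808i
Z[2] = 3·(-2.5000+2.5981i) + 5·(-0.5000-0.8660i) = -10.0000+3.4643i
Z[3] = 3·(-1) + 5·(-9) = -48
Z[4] = 3·(-2.5000-2.5981i) + 5·(-0.5000+0.8660i) = -10.0000-3.4643i
Z[5] = 3·(3.5000-4.3301i) + 5·(-1.5000-2.5981i) = 3.0000-25.9808i

DFT(3x + 5y) = 3·X + 5·Y = [2, 3.0000+25.9808i, -10.0000+3.4643i, -48, -10.0000-3.4643i, 3.0000-25.9808i]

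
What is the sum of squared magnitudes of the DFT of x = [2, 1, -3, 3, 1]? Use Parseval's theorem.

Parseval: Σ|x[n]|² = (1/N)Σ|X[k]|², so Σ|X[k]|² = N·Σ|x[n]|² = 5·24.0000

Σ|X[k]|² = N·Σ|x[n]|² = 5·24.0000 = 120.0000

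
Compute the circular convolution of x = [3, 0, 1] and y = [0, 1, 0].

(x ⊛ y)[n] = Σ(m=0 to 2) x[m] · y[(n-m) mod 3]

Computing each output sample:
(x ⊛ y)[0] = 1
(x ⊛ y)[1] = 3
(x ⊛ y)[2] = 0

x ⊛ y = [1, 3, 0]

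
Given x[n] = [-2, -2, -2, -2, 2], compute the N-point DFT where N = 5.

X[k] = Σ(n=0 to 4) x[n] · ω_5^(nk)
where ω_5 = e^(-2πi/5)

Computing each X[k]:
X[0] = -6
X[1] = 1.2361+3.8042i
X[2] = -3.2361+2.3511i
X[3] = -3.2361-2.3511i
X[4] = 1.2361-3.8042i

X = [-6, 1.2361+3.8042i, -3.2361+2.3511i, -3.2361-2.3511i, 1.2361-3.8042i]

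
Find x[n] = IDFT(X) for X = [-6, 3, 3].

x[n] = (1/3) Σ(k=0 to 2) X[k] · e^(2πikn/3)

Computing each x[n]:
x[0] = 0
x[1] = -3
x[2] = -3

x = [0, -3, -3]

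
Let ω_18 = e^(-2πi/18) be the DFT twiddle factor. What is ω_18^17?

ω_18^17 = e^(-2πi·17/18)
= cos(-2π·17/18) + i·sin(-2π·17/18)
= cos(-34π/18) + i·sin(-34π/18)

ω_18^17 = cos(-34π/18) + i·sin(-34π/18) = 0.9397+0.3420i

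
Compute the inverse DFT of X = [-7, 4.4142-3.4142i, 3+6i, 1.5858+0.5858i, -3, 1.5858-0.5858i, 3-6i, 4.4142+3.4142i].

x[n] = (1/8) Σ(k=0 to 7) X[k] · e^(2πikn/8)

Computing each x[n]:
x[0] = 1
x[1] = -1
x[2] = -1
x[3] = 1
x[4] = -2
x[5] = -3
x[6] = -3
x[7] = 1

x = [1, -1, -1, 1, -2, -3, -3, 1]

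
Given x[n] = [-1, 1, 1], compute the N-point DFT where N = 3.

X[k] = Σ(n=0 to 2) x[n] · ω_3^(nk)
where ω_3 = e^(-2πi/3)

Computing each X[k]:
X[0] = 1
X[1] = -2
X[2] = -2

X = [1, -2, -2]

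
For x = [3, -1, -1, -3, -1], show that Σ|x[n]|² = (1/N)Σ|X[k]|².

Time domain:
Σ|x[n]|² = |3|² + |-1|² + |-1|² + |-3|² + |-1|² = 21.0000

Frequency domain:
(1/5)Σ|X[k]|² = (1/5)(|-3|² + |5.6180-1.1756i|² + |3.3820+1.9021i|² + |3.3820-1.9021i|² + |5.6180+1.1756i|²) = (1/5)·105.0000 = 21.0000

Both sides agree, confirming Parseval's theorem.

Σ|x[n]|² = (1/N)Σ|X[k]|² = 21.0000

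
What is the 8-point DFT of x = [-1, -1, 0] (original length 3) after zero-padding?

Original 3-point DFT: [-2, -0.5000+0.8660i, -0.5000-0.8660i]
Zero-padded 8-point DFT provides frequency interpolation.

DFT_8([x, 0, ...]) = [-2, -1.7071+0.7071i, -1+1i, -0.2929+0.7071i, 0, -0.2929-0.7071i, -1-1i, -1.7071-0.7071i]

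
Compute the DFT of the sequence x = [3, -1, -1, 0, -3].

X[k] = Σ(n=0 to 4) x[n] · ω_5^(nk)
where ω_5 = e^(-2πi/5)

Computing each X[k]:
X[0] = -2
X[1] = 2.5729-1.3143i
X[2] = 5.9271-2.1266i
X[3] = 5.9271+2.1266i
X[4] = 2.5729+1.3143i

X = [-2, 2.5729-1.3143i, 5.9271-2.1266i, 5.9271+2.1266i, 2.5729+1.3143i]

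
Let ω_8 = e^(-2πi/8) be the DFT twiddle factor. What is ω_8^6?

ω_8^6 = e^(-2πi·6/8)
= cos(-2π·6/8) + i·sin(-2π·6/8)
= cos(-12π/8) + i·sin(-12π/8)

ω_8^6 = cos(-12π/8) + i·sin(-12π/8) = 1i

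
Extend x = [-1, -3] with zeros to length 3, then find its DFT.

Original 2-point DFT: [-4, 2]
Zero-padded 3-point DFT provides frequency interpolation.

DFT_3([x, 0, ...]) = [-4, 0.5000+2.5981i, 0.5000-2.5981i]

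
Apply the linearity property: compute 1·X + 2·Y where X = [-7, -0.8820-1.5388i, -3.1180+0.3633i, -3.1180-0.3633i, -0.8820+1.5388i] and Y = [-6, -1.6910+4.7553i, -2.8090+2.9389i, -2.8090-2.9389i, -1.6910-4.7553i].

By linearity: DFT(1x + 2y) = 1·DFT(x) + 2·DFT(y)
= 1·[-7, -0.8820-1.5388i, -3.1180+0.3633i, -3.1180-0.3633i, -0.8820+1.5388i] + 2·[-6, -1.6910+4.7553i, -2.8090+2.9389i, -2.8090-2.9389i, -1.6910-4.7553i]

Computing element-wise:
Z[0] = 1·(-7) + 2·(-6) = -19
Z[1] = 1·(-0.8820-1.5388i) + 2·(-1.6910+4.7553i) = -4.2640+7.9718i
Z[2] = 1·(-3.1180+0.3633i) + 2·(-2.8090+2.9389i) = -8.7360+6.2411i
Z[3] = 1·(-3.1180-0.3633i) + 2·(-2.8090-2.9389i) = -8.7360-6.2411i
Z[4] = 1·(-0.8820+1.5388i) + 2·(-1.6910-4.7553i) = -4.2640-7.9718i

DFT(1x + 2y) = 1·X + 2·Y = [-19, -4.2640+7.9718i, -8.7360+6.2411i, -8.7360-6.2411i, -4.2640-7.9718i]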